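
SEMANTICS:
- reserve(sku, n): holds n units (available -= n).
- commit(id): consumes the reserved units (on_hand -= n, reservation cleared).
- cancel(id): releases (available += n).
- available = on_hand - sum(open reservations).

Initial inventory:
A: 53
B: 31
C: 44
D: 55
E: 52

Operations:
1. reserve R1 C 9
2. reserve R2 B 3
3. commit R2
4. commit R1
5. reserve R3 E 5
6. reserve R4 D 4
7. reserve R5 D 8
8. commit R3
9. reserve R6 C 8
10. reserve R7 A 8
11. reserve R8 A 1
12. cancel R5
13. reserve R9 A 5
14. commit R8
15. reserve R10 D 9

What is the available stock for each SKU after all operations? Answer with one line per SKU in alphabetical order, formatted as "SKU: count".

Answer: A: 39
B: 28
C: 27
D: 42
E: 47

Derivation:
Step 1: reserve R1 C 9 -> on_hand[A=53 B=31 C=44 D=55 E=52] avail[A=53 B=31 C=35 D=55 E=52] open={R1}
Step 2: reserve R2 B 3 -> on_hand[A=53 B=31 C=44 D=55 E=52] avail[A=53 B=28 C=35 D=55 E=52] open={R1,R2}
Step 3: commit R2 -> on_hand[A=53 B=28 C=44 D=55 E=52] avail[A=53 B=28 C=35 D=55 E=52] open={R1}
Step 4: commit R1 -> on_hand[A=53 B=28 C=35 D=55 E=52] avail[A=53 B=28 C=35 D=55 E=52] open={}
Step 5: reserve R3 E 5 -> on_hand[A=53 B=28 C=35 D=55 E=52] avail[A=53 B=28 C=35 D=55 E=47] open={R3}
Step 6: reserve R4 D 4 -> on_hand[A=53 B=28 C=35 D=55 E=52] avail[A=53 B=28 C=35 D=51 E=47] open={R3,R4}
Step 7: reserve R5 D 8 -> on_hand[A=53 B=28 C=35 D=55 E=52] avail[A=53 B=28 C=35 D=43 E=47] open={R3,R4,R5}
Step 8: commit R3 -> on_hand[A=53 B=28 C=35 D=55 E=47] avail[A=53 B=28 C=35 D=43 E=47] open={R4,R5}
Step 9: reserve R6 C 8 -> on_hand[A=53 B=28 C=35 D=55 E=47] avail[A=53 B=28 C=27 D=43 E=47] open={R4,R5,R6}
Step 10: reserve R7 A 8 -> on_hand[A=53 B=28 C=35 D=55 E=47] avail[A=45 B=28 C=27 D=43 E=47] open={R4,R5,R6,R7}
Step 11: reserve R8 A 1 -> on_hand[A=53 B=28 C=35 D=55 E=47] avail[A=44 B=28 C=27 D=43 E=47] open={R4,R5,R6,R7,R8}
Step 12: cancel R5 -> on_hand[A=53 B=28 C=35 D=55 E=47] avail[A=44 B=28 C=27 D=51 E=47] open={R4,R6,R7,R8}
Step 13: reserve R9 A 5 -> on_hand[A=53 B=28 C=35 D=55 E=47] avail[A=39 B=28 C=27 D=51 E=47] open={R4,R6,R7,R8,R9}
Step 14: commit R8 -> on_hand[A=52 B=28 C=35 D=55 E=47] avail[A=39 B=28 C=27 D=51 E=47] open={R4,R6,R7,R9}
Step 15: reserve R10 D 9 -> on_hand[A=52 B=28 C=35 D=55 E=47] avail[A=39 B=28 C=27 D=42 E=47] open={R10,R4,R6,R7,R9}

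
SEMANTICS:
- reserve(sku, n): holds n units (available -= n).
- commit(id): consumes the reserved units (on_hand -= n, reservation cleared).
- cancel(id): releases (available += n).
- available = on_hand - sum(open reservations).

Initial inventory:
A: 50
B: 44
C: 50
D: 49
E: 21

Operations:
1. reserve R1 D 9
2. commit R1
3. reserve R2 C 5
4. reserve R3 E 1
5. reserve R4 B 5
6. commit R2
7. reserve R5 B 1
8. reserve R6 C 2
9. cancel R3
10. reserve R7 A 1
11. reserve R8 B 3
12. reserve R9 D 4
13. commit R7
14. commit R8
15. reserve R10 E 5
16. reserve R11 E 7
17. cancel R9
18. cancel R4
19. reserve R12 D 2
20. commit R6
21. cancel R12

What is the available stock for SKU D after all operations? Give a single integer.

Answer: 40

Derivation:
Step 1: reserve R1 D 9 -> on_hand[A=50 B=44 C=50 D=49 E=21] avail[A=50 B=44 C=50 D=40 E=21] open={R1}
Step 2: commit R1 -> on_hand[A=50 B=44 C=50 D=40 E=21] avail[A=50 B=44 C=50 D=40 E=21] open={}
Step 3: reserve R2 C 5 -> on_hand[A=50 B=44 C=50 D=40 E=21] avail[A=50 B=44 C=45 D=40 E=21] open={R2}
Step 4: reserve R3 E 1 -> on_hand[A=50 B=44 C=50 D=40 E=21] avail[A=50 B=44 C=45 D=40 E=20] open={R2,R3}
Step 5: reserve R4 B 5 -> on_hand[A=50 B=44 C=50 D=40 E=21] avail[A=50 B=39 C=45 D=40 E=20] open={R2,R3,R4}
Step 6: commit R2 -> on_hand[A=50 B=44 C=45 D=40 E=21] avail[A=50 B=39 C=45 D=40 E=20] open={R3,R4}
Step 7: reserve R5 B 1 -> on_hand[A=50 B=44 C=45 D=40 E=21] avail[A=50 B=38 C=45 D=40 E=20] open={R3,R4,R5}
Step 8: reserve R6 C 2 -> on_hand[A=50 B=44 C=45 D=40 E=21] avail[A=50 B=38 C=43 D=40 E=20] open={R3,R4,R5,R6}
Step 9: cancel R3 -> on_hand[A=50 B=44 C=45 D=40 E=21] avail[A=50 B=38 C=43 D=40 E=21] open={R4,R5,R6}
Step 10: reserve R7 A 1 -> on_hand[A=50 B=44 C=45 D=40 E=21] avail[A=49 B=38 C=43 D=40 E=21] open={R4,R5,R6,R7}
Step 11: reserve R8 B 3 -> on_hand[A=50 B=44 C=45 D=40 E=21] avail[A=49 B=35 C=43 D=40 E=21] open={R4,R5,R6,R7,R8}
Step 12: reserve R9 D 4 -> on_hand[A=50 B=44 C=45 D=40 E=21] avail[A=49 B=35 C=43 D=36 E=21] open={R4,R5,R6,R7,R8,R9}
Step 13: commit R7 -> on_hand[A=49 B=44 C=45 D=40 E=21] avail[A=49 B=35 C=43 D=36 E=21] open={R4,R5,R6,R8,R9}
Step 14: commit R8 -> on_hand[A=49 B=41 C=45 D=40 E=21] avail[A=49 B=35 C=43 D=36 E=21] open={R4,R5,R6,R9}
Step 15: reserve R10 E 5 -> on_hand[A=49 B=41 C=45 D=40 E=21] avail[A=49 B=35 C=43 D=36 E=16] open={R10,R4,R5,R6,R9}
Step 16: reserve R11 E 7 -> on_hand[A=49 B=41 C=45 D=40 E=21] avail[A=49 B=35 C=43 D=36 E=9] open={R10,R11,R4,R5,R6,R9}
Step 17: cancel R9 -> on_hand[A=49 B=41 C=45 D=40 E=21] avail[A=49 B=35 C=43 D=40 E=9] open={R10,R11,R4,R5,R6}
Step 18: cancel R4 -> on_hand[A=49 B=41 C=45 D=40 E=21] avail[A=49 B=40 C=43 D=40 E=9] open={R10,R11,R5,R6}
Step 19: reserve R12 D 2 -> on_hand[A=49 B=41 C=45 D=40 E=21] avail[A=49 B=40 C=43 D=38 E=9] open={R10,R11,R12,R5,R6}
Step 20: commit R6 -> on_hand[A=49 B=41 C=43 D=40 E=21] avail[A=49 B=40 C=43 D=38 E=9] open={R10,R11,R12,R5}
Step 21: cancel R12 -> on_hand[A=49 B=41 C=43 D=40 E=21] avail[A=49 B=40 C=43 D=40 E=9] open={R10,R11,R5}
Final available[D] = 40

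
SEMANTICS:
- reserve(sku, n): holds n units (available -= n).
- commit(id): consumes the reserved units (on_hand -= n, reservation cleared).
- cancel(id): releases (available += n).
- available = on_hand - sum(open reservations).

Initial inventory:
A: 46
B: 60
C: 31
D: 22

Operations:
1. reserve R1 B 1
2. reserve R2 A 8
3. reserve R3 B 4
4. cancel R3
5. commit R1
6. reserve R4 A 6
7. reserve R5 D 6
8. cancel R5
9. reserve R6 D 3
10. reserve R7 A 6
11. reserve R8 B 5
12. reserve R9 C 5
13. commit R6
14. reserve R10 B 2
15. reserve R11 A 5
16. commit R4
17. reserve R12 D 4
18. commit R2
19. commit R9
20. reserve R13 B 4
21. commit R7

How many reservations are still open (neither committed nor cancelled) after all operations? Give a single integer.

Step 1: reserve R1 B 1 -> on_hand[A=46 B=60 C=31 D=22] avail[A=46 B=59 C=31 D=22] open={R1}
Step 2: reserve R2 A 8 -> on_hand[A=46 B=60 C=31 D=22] avail[A=38 B=59 C=31 D=22] open={R1,R2}
Step 3: reserve R3 B 4 -> on_hand[A=46 B=60 C=31 D=22] avail[A=38 B=55 C=31 D=22] open={R1,R2,R3}
Step 4: cancel R3 -> on_hand[A=46 B=60 C=31 D=22] avail[A=38 B=59 C=31 D=22] open={R1,R2}
Step 5: commit R1 -> on_hand[A=46 B=59 C=31 D=22] avail[A=38 B=59 C=31 D=22] open={R2}
Step 6: reserve R4 A 6 -> on_hand[A=46 B=59 C=31 D=22] avail[A=32 B=59 C=31 D=22] open={R2,R4}
Step 7: reserve R5 D 6 -> on_hand[A=46 B=59 C=31 D=22] avail[A=32 B=59 C=31 D=16] open={R2,R4,R5}
Step 8: cancel R5 -> on_hand[A=46 B=59 C=31 D=22] avail[A=32 B=59 C=31 D=22] open={R2,R4}
Step 9: reserve R6 D 3 -> on_hand[A=46 B=59 C=31 D=22] avail[A=32 B=59 C=31 D=19] open={R2,R4,R6}
Step 10: reserve R7 A 6 -> on_hand[A=46 B=59 C=31 D=22] avail[A=26 B=59 C=31 D=19] open={R2,R4,R6,R7}
Step 11: reserve R8 B 5 -> on_hand[A=46 B=59 C=31 D=22] avail[A=26 B=54 C=31 D=19] open={R2,R4,R6,R7,R8}
Step 12: reserve R9 C 5 -> on_hand[A=46 B=59 C=31 D=22] avail[A=26 B=54 C=26 D=19] open={R2,R4,R6,R7,R8,R9}
Step 13: commit R6 -> on_hand[A=46 B=59 C=31 D=19] avail[A=26 B=54 C=26 D=19] open={R2,R4,R7,R8,R9}
Step 14: reserve R10 B 2 -> on_hand[A=46 B=59 C=31 D=19] avail[A=26 B=52 C=26 D=19] open={R10,R2,R4,R7,R8,R9}
Step 15: reserve R11 A 5 -> on_hand[A=46 B=59 C=31 D=19] avail[A=21 B=52 C=26 D=19] open={R10,R11,R2,R4,R7,R8,R9}
Step 16: commit R4 -> on_hand[A=40 B=59 C=31 D=19] avail[A=21 B=52 C=26 D=19] open={R10,R11,R2,R7,R8,R9}
Step 17: reserve R12 D 4 -> on_hand[A=40 B=59 C=31 D=19] avail[A=21 B=52 C=26 D=15] open={R10,R11,R12,R2,R7,R8,R9}
Step 18: commit R2 -> on_hand[A=32 B=59 C=31 D=19] avail[A=21 B=52 C=26 D=15] open={R10,R11,R12,R7,R8,R9}
Step 19: commit R9 -> on_hand[A=32 B=59 C=26 D=19] avail[A=21 B=52 C=26 D=15] open={R10,R11,R12,R7,R8}
Step 20: reserve R13 B 4 -> on_hand[A=32 B=59 C=26 D=19] avail[A=21 B=48 C=26 D=15] open={R10,R11,R12,R13,R7,R8}
Step 21: commit R7 -> on_hand[A=26 B=59 C=26 D=19] avail[A=21 B=48 C=26 D=15] open={R10,R11,R12,R13,R8}
Open reservations: ['R10', 'R11', 'R12', 'R13', 'R8'] -> 5

Answer: 5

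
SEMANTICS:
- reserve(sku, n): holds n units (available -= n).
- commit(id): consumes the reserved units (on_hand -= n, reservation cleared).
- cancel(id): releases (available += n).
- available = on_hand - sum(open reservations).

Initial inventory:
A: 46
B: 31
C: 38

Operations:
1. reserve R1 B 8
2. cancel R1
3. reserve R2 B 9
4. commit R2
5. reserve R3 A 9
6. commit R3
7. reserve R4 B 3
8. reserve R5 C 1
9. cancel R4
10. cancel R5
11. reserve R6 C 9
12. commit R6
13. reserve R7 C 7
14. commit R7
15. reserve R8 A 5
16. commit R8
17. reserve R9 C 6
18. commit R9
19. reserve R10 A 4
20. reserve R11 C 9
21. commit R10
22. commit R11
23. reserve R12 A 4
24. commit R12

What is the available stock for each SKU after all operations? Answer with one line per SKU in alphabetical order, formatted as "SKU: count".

Answer: A: 24
B: 22
C: 7

Derivation:
Step 1: reserve R1 B 8 -> on_hand[A=46 B=31 C=38] avail[A=46 B=23 C=38] open={R1}
Step 2: cancel R1 -> on_hand[A=46 B=31 C=38] avail[A=46 B=31 C=38] open={}
Step 3: reserve R2 B 9 -> on_hand[A=46 B=31 C=38] avail[A=46 B=22 C=38] open={R2}
Step 4: commit R2 -> on_hand[A=46 B=22 C=38] avail[A=46 B=22 C=38] open={}
Step 5: reserve R3 A 9 -> on_hand[A=46 B=22 C=38] avail[A=37 B=22 C=38] open={R3}
Step 6: commit R3 -> on_hand[A=37 B=22 C=38] avail[A=37 B=22 C=38] open={}
Step 7: reserve R4 B 3 -> on_hand[A=37 B=22 C=38] avail[A=37 B=19 C=38] open={R4}
Step 8: reserve R5 C 1 -> on_hand[A=37 B=22 C=38] avail[A=37 B=19 C=37] open={R4,R5}
Step 9: cancel R4 -> on_hand[A=37 B=22 C=38] avail[A=37 B=22 C=37] open={R5}
Step 10: cancel R5 -> on_hand[A=37 B=22 C=38] avail[A=37 B=22 C=38] open={}
Step 11: reserve R6 C 9 -> on_hand[A=37 B=22 C=38] avail[A=37 B=22 C=29] open={R6}
Step 12: commit R6 -> on_hand[A=37 B=22 C=29] avail[A=37 B=22 C=29] open={}
Step 13: reserve R7 C 7 -> on_hand[A=37 B=22 C=29] avail[A=37 B=22 C=22] open={R7}
Step 14: commit R7 -> on_hand[A=37 B=22 C=22] avail[A=37 B=22 C=22] open={}
Step 15: reserve R8 A 5 -> on_hand[A=37 B=22 C=22] avail[A=32 B=22 C=22] open={R8}
Step 16: commit R8 -> on_hand[A=32 B=22 C=22] avail[A=32 B=22 C=22] open={}
Step 17: reserve R9 C 6 -> on_hand[A=32 B=22 C=22] avail[A=32 B=22 C=16] open={R9}
Step 18: commit R9 -> on_hand[A=32 B=22 C=16] avail[A=32 B=22 C=16] open={}
Step 19: reserve R10 A 4 -> on_hand[A=32 B=22 C=16] avail[A=28 B=22 C=16] open={R10}
Step 20: reserve R11 C 9 -> on_hand[A=32 B=22 C=16] avail[A=28 B=22 C=7] open={R10,R11}
Step 21: commit R10 -> on_hand[A=28 B=22 C=16] avail[A=28 B=22 C=7] open={R11}
Step 22: commit R11 -> on_hand[A=28 B=22 C=7] avail[A=28 B=22 C=7] open={}
Step 23: reserve R12 A 4 -> on_hand[A=28 B=22 C=7] avail[A=24 B=22 C=7] open={R12}
Step 24: commit R12 -> on_hand[A=24 B=22 C=7] avail[A=24 B=22 C=7] open={}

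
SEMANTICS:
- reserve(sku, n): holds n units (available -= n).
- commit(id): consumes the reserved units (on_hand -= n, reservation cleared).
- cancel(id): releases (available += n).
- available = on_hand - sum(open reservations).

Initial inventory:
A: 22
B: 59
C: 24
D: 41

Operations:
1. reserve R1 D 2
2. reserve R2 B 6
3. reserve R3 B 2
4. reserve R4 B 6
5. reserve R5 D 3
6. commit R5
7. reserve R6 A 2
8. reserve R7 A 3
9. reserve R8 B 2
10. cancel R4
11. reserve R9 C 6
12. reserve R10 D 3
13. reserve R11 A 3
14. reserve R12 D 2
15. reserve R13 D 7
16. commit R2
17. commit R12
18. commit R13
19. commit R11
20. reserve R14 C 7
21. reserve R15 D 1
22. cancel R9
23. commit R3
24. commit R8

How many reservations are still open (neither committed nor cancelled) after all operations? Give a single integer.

Answer: 6

Derivation:
Step 1: reserve R1 D 2 -> on_hand[A=22 B=59 C=24 D=41] avail[A=22 B=59 C=24 D=39] open={R1}
Step 2: reserve R2 B 6 -> on_hand[A=22 B=59 C=24 D=41] avail[A=22 B=53 C=24 D=39] open={R1,R2}
Step 3: reserve R3 B 2 -> on_hand[A=22 B=59 C=24 D=41] avail[A=22 B=51 C=24 D=39] open={R1,R2,R3}
Step 4: reserve R4 B 6 -> on_hand[A=22 B=59 C=24 D=41] avail[A=22 B=45 C=24 D=39] open={R1,R2,R3,R4}
Step 5: reserve R5 D 3 -> on_hand[A=22 B=59 C=24 D=41] avail[A=22 B=45 C=24 D=36] open={R1,R2,R3,R4,R5}
Step 6: commit R5 -> on_hand[A=22 B=59 C=24 D=38] avail[A=22 B=45 C=24 D=36] open={R1,R2,R3,R4}
Step 7: reserve R6 A 2 -> on_hand[A=22 B=59 C=24 D=38] avail[A=20 B=45 C=24 D=36] open={R1,R2,R3,R4,R6}
Step 8: reserve R7 A 3 -> on_hand[A=22 B=59 C=24 D=38] avail[A=17 B=45 C=24 D=36] open={R1,R2,R3,R4,R6,R7}
Step 9: reserve R8 B 2 -> on_hand[A=22 B=59 C=24 D=38] avail[A=17 B=43 C=24 D=36] open={R1,R2,R3,R4,R6,R7,R8}
Step 10: cancel R4 -> on_hand[A=22 B=59 C=24 D=38] avail[A=17 B=49 C=24 D=36] open={R1,R2,R3,R6,R7,R8}
Step 11: reserve R9 C 6 -> on_hand[A=22 B=59 C=24 D=38] avail[A=17 B=49 C=18 D=36] open={R1,R2,R3,R6,R7,R8,R9}
Step 12: reserve R10 D 3 -> on_hand[A=22 B=59 C=24 D=38] avail[A=17 B=49 C=18 D=33] open={R1,R10,R2,R3,R6,R7,R8,R9}
Step 13: reserve R11 A 3 -> on_hand[A=22 B=59 C=24 D=38] avail[A=14 B=49 C=18 D=33] open={R1,R10,R11,R2,R3,R6,R7,R8,R9}
Step 14: reserve R12 D 2 -> on_hand[A=22 B=59 C=24 D=38] avail[A=14 B=49 C=18 D=31] open={R1,R10,R11,R12,R2,R3,R6,R7,R8,R9}
Step 15: reserve R13 D 7 -> on_hand[A=22 B=59 C=24 D=38] avail[A=14 B=49 C=18 D=24] open={R1,R10,R11,R12,R13,R2,R3,R6,R7,R8,R9}
Step 16: commit R2 -> on_hand[A=22 B=53 C=24 D=38] avail[A=14 B=49 C=18 D=24] open={R1,R10,R11,R12,R13,R3,R6,R7,R8,R9}
Step 17: commit R12 -> on_hand[A=22 B=53 C=24 D=36] avail[A=14 B=49 C=18 D=24] open={R1,R10,R11,R13,R3,R6,R7,R8,R9}
Step 18: commit R13 -> on_hand[A=22 B=53 C=24 D=29] avail[A=14 B=49 C=18 D=24] open={R1,R10,R11,R3,R6,R7,R8,R9}
Step 19: commit R11 -> on_hand[A=19 B=53 C=24 D=29] avail[A=14 B=49 C=18 D=24] open={R1,R10,R3,R6,R7,R8,R9}
Step 20: reserve R14 C 7 -> on_hand[A=19 B=53 C=24 D=29] avail[A=14 B=49 C=11 D=24] open={R1,R10,R14,R3,R6,R7,R8,R9}
Step 21: reserve R15 D 1 -> on_hand[A=19 B=53 C=24 D=29] avail[A=14 B=49 C=11 D=23] open={R1,R10,R14,R15,R3,R6,R7,R8,R9}
Step 22: cancel R9 -> on_hand[A=19 B=53 C=24 D=29] avail[A=14 B=49 C=17 D=23] open={R1,R10,R14,R15,R3,R6,R7,R8}
Step 23: commit R3 -> on_hand[A=19 B=51 C=24 D=29] avail[A=14 B=49 C=17 D=23] open={R1,R10,R14,R15,R6,R7,R8}
Step 24: commit R8 -> on_hand[A=19 B=49 C=24 D=29] avail[A=14 B=49 C=17 D=23] open={R1,R10,R14,R15,R6,R7}
Open reservations: ['R1', 'R10', 'R14', 'R15', 'R6', 'R7'] -> 6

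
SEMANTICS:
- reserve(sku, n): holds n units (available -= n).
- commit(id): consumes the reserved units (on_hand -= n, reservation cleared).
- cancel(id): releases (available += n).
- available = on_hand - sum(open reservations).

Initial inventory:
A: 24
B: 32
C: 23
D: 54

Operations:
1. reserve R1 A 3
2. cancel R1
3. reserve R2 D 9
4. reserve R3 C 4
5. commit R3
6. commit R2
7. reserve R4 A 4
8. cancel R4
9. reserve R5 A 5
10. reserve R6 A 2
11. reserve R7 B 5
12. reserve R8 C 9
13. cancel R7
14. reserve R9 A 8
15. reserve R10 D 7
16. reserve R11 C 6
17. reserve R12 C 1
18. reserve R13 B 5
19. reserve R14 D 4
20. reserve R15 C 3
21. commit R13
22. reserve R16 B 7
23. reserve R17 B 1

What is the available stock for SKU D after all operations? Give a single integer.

Step 1: reserve R1 A 3 -> on_hand[A=24 B=32 C=23 D=54] avail[A=21 B=32 C=23 D=54] open={R1}
Step 2: cancel R1 -> on_hand[A=24 B=32 C=23 D=54] avail[A=24 B=32 C=23 D=54] open={}
Step 3: reserve R2 D 9 -> on_hand[A=24 B=32 C=23 D=54] avail[A=24 B=32 C=23 D=45] open={R2}
Step 4: reserve R3 C 4 -> on_hand[A=24 B=32 C=23 D=54] avail[A=24 B=32 C=19 D=45] open={R2,R3}
Step 5: commit R3 -> on_hand[A=24 B=32 C=19 D=54] avail[A=24 B=32 C=19 D=45] open={R2}
Step 6: commit R2 -> on_hand[A=24 B=32 C=19 D=45] avail[A=24 B=32 C=19 D=45] open={}
Step 7: reserve R4 A 4 -> on_hand[A=24 B=32 C=19 D=45] avail[A=20 B=32 C=19 D=45] open={R4}
Step 8: cancel R4 -> on_hand[A=24 B=32 C=19 D=45] avail[A=24 B=32 C=19 D=45] open={}
Step 9: reserve R5 A 5 -> on_hand[A=24 B=32 C=19 D=45] avail[A=19 B=32 C=19 D=45] open={R5}
Step 10: reserve R6 A 2 -> on_hand[A=24 B=32 C=19 D=45] avail[A=17 B=32 C=19 D=45] open={R5,R6}
Step 11: reserve R7 B 5 -> on_hand[A=24 B=32 C=19 D=45] avail[A=17 B=27 C=19 D=45] open={R5,R6,R7}
Step 12: reserve R8 C 9 -> on_hand[A=24 B=32 C=19 D=45] avail[A=17 B=27 C=10 D=45] open={R5,R6,R7,R8}
Step 13: cancel R7 -> on_hand[A=24 B=32 C=19 D=45] avail[A=17 B=32 C=10 D=45] open={R5,R6,R8}
Step 14: reserve R9 A 8 -> on_hand[A=24 B=32 C=19 D=45] avail[A=9 B=32 C=10 D=45] open={R5,R6,R8,R9}
Step 15: reserve R10 D 7 -> on_hand[A=24 B=32 C=19 D=45] avail[A=9 B=32 C=10 D=38] open={R10,R5,R6,R8,R9}
Step 16: reserve R11 C 6 -> on_hand[A=24 B=32 C=19 D=45] avail[A=9 B=32 C=4 D=38] open={R10,R11,R5,R6,R8,R9}
Step 17: reserve R12 C 1 -> on_hand[A=24 B=32 C=19 D=45] avail[A=9 B=32 C=3 D=38] open={R10,R11,R12,R5,R6,R8,R9}
Step 18: reserve R13 B 5 -> on_hand[A=24 B=32 C=19 D=45] avail[A=9 B=27 C=3 D=38] open={R10,R11,R12,R13,R5,R6,R8,R9}
Step 19: reserve R14 D 4 -> on_hand[A=24 B=32 C=19 D=45] avail[A=9 B=27 C=3 D=34] open={R10,R11,R12,R13,R14,R5,R6,R8,R9}
Step 20: reserve R15 C 3 -> on_hand[A=24 B=32 C=19 D=45] avail[A=9 B=27 C=0 D=34] open={R10,R11,R12,R13,R14,R15,R5,R6,R8,R9}
Step 21: commit R13 -> on_hand[A=24 B=27 C=19 D=45] avail[A=9 B=27 C=0 D=34] open={R10,R11,R12,R14,R15,R5,R6,R8,R9}
Step 22: reserve R16 B 7 -> on_hand[A=24 B=27 C=19 D=45] avail[A=9 B=20 C=0 D=34] open={R10,R11,R12,R14,R15,R16,R5,R6,R8,R9}
Step 23: reserve R17 B 1 -> on_hand[A=24 B=27 C=19 D=45] avail[A=9 B=19 C=0 D=34] open={R10,R11,R12,R14,R15,R16,R17,R5,R6,R8,R9}
Final available[D] = 34

Answer: 34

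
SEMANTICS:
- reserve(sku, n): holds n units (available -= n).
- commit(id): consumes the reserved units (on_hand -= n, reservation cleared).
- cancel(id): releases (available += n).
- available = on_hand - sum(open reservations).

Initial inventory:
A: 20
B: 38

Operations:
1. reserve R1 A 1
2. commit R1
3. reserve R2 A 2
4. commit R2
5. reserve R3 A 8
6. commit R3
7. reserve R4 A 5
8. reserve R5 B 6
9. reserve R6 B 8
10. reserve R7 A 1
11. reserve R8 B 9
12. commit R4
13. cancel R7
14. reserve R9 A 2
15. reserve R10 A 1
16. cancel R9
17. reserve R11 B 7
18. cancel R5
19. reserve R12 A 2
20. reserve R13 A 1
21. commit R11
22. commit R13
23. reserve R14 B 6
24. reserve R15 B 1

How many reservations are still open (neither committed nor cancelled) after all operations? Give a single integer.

Answer: 6

Derivation:
Step 1: reserve R1 A 1 -> on_hand[A=20 B=38] avail[A=19 B=38] open={R1}
Step 2: commit R1 -> on_hand[A=19 B=38] avail[A=19 B=38] open={}
Step 3: reserve R2 A 2 -> on_hand[A=19 B=38] avail[A=17 B=38] open={R2}
Step 4: commit R2 -> on_hand[A=17 B=38] avail[A=17 B=38] open={}
Step 5: reserve R3 A 8 -> on_hand[A=17 B=38] avail[A=9 B=38] open={R3}
Step 6: commit R3 -> on_hand[A=9 B=38] avail[A=9 B=38] open={}
Step 7: reserve R4 A 5 -> on_hand[A=9 B=38] avail[A=4 B=38] open={R4}
Step 8: reserve R5 B 6 -> on_hand[A=9 B=38] avail[A=4 B=32] open={R4,R5}
Step 9: reserve R6 B 8 -> on_hand[A=9 B=38] avail[A=4 B=24] open={R4,R5,R6}
Step 10: reserve R7 A 1 -> on_hand[A=9 B=38] avail[A=3 B=24] open={R4,R5,R6,R7}
Step 11: reserve R8 B 9 -> on_hand[A=9 B=38] avail[A=3 B=15] open={R4,R5,R6,R7,R8}
Step 12: commit R4 -> on_hand[A=4 B=38] avail[A=3 B=15] open={R5,R6,R7,R8}
Step 13: cancel R7 -> on_hand[A=4 B=38] avail[A=4 B=15] open={R5,R6,R8}
Step 14: reserve R9 A 2 -> on_hand[A=4 B=38] avail[A=2 B=15] open={R5,R6,R8,R9}
Step 15: reserve R10 A 1 -> on_hand[A=4 B=38] avail[A=1 B=15] open={R10,R5,R6,R8,R9}
Step 16: cancel R9 -> on_hand[A=4 B=38] avail[A=3 B=15] open={R10,R5,R6,R8}
Step 17: reserve R11 B 7 -> on_hand[A=4 B=38] avail[A=3 B=8] open={R10,R11,R5,R6,R8}
Step 18: cancel R5 -> on_hand[A=4 B=38] avail[A=3 B=14] open={R10,R11,R6,R8}
Step 19: reserve R12 A 2 -> on_hand[A=4 B=38] avail[A=1 B=14] open={R10,R11,R12,R6,R8}
Step 20: reserve R13 A 1 -> on_hand[A=4 B=38] avail[A=0 B=14] open={R10,R11,R12,R13,R6,R8}
Step 21: commit R11 -> on_hand[A=4 B=31] avail[A=0 B=14] open={R10,R12,R13,R6,R8}
Step 22: commit R13 -> on_hand[A=3 B=31] avail[A=0 B=14] open={R10,R12,R6,R8}
Step 23: reserve R14 B 6 -> on_hand[A=3 B=31] avail[A=0 B=8] open={R10,R12,R14,R6,R8}
Step 24: reserve R15 B 1 -> on_hand[A=3 B=31] avail[A=0 B=7] open={R10,R12,R14,R15,R6,R8}
Open reservations: ['R10', 'R12', 'R14', 'R15', 'R6', 'R8'] -> 6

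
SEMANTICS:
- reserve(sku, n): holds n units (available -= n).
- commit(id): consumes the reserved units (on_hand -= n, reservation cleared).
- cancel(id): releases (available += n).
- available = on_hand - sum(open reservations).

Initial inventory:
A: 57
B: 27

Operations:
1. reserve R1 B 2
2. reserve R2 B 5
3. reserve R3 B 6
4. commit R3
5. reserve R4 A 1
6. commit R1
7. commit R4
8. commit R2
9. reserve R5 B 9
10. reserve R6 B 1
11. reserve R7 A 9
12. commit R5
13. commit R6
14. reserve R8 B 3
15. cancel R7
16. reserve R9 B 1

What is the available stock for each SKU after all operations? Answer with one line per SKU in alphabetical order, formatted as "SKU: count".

Answer: A: 56
B: 0

Derivation:
Step 1: reserve R1 B 2 -> on_hand[A=57 B=27] avail[A=57 B=25] open={R1}
Step 2: reserve R2 B 5 -> on_hand[A=57 B=27] avail[A=57 B=20] open={R1,R2}
Step 3: reserve R3 B 6 -> on_hand[A=57 B=27] avail[A=57 B=14] open={R1,R2,R3}
Step 4: commit R3 -> on_hand[A=57 B=21] avail[A=57 B=14] open={R1,R2}
Step 5: reserve R4 A 1 -> on_hand[A=57 B=21] avail[A=56 B=14] open={R1,R2,R4}
Step 6: commit R1 -> on_hand[A=57 B=19] avail[A=56 B=14] open={R2,R4}
Step 7: commit R4 -> on_hand[A=56 B=19] avail[A=56 B=14] open={R2}
Step 8: commit R2 -> on_hand[A=56 B=14] avail[A=56 B=14] open={}
Step 9: reserve R5 B 9 -> on_hand[A=56 B=14] avail[A=56 B=5] open={R5}
Step 10: reserve R6 B 1 -> on_hand[A=56 B=14] avail[A=56 B=4] open={R5,R6}
Step 11: reserve R7 A 9 -> on_hand[A=56 B=14] avail[A=47 B=4] open={R5,R6,R7}
Step 12: commit R5 -> on_hand[A=56 B=5] avail[A=47 B=4] open={R6,R7}
Step 13: commit R6 -> on_hand[A=56 B=4] avail[A=47 B=4] open={R7}
Step 14: reserve R8 B 3 -> on_hand[A=56 B=4] avail[A=47 B=1] open={R7,R8}
Step 15: cancel R7 -> on_hand[A=56 B=4] avail[A=56 B=1] open={R8}
Step 16: reserve R9 B 1 -> on_hand[A=56 B=4] avail[A=56 B=0] open={R8,R9}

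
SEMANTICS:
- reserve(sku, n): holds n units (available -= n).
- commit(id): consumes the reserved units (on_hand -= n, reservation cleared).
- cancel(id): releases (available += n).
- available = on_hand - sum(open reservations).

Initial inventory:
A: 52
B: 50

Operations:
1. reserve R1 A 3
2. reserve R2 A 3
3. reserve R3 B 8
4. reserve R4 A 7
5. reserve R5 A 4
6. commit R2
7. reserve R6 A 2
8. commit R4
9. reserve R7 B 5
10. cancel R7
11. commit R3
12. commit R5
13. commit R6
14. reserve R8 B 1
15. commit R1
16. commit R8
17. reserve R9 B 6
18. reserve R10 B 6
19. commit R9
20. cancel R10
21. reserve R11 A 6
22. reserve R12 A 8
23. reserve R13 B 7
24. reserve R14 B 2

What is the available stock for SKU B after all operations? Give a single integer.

Step 1: reserve R1 A 3 -> on_hand[A=52 B=50] avail[A=49 B=50] open={R1}
Step 2: reserve R2 A 3 -> on_hand[A=52 B=50] avail[A=46 B=50] open={R1,R2}
Step 3: reserve R3 B 8 -> on_hand[A=52 B=50] avail[A=46 B=42] open={R1,R2,R3}
Step 4: reserve R4 A 7 -> on_hand[A=52 B=50] avail[A=39 B=42] open={R1,R2,R3,R4}
Step 5: reserve R5 A 4 -> on_hand[A=52 B=50] avail[A=35 B=42] open={R1,R2,R3,R4,R5}
Step 6: commit R2 -> on_hand[A=49 B=50] avail[A=35 B=42] open={R1,R3,R4,R5}
Step 7: reserve R6 A 2 -> on_hand[A=49 B=50] avail[A=33 B=42] open={R1,R3,R4,R5,R6}
Step 8: commit R4 -> on_hand[A=42 B=50] avail[A=33 B=42] open={R1,R3,R5,R6}
Step 9: reserve R7 B 5 -> on_hand[A=42 B=50] avail[A=33 B=37] open={R1,R3,R5,R6,R7}
Step 10: cancel R7 -> on_hand[A=42 B=50] avail[A=33 B=42] open={R1,R3,R5,R6}
Step 11: commit R3 -> on_hand[A=42 B=42] avail[A=33 B=42] open={R1,R5,R6}
Step 12: commit R5 -> on_hand[A=38 B=42] avail[A=33 B=42] open={R1,R6}
Step 13: commit R6 -> on_hand[A=36 B=42] avail[A=33 B=42] open={R1}
Step 14: reserve R8 B 1 -> on_hand[A=36 B=42] avail[A=33 B=41] open={R1,R8}
Step 15: commit R1 -> on_hand[A=33 B=42] avail[A=33 B=41] open={R8}
Step 16: commit R8 -> on_hand[A=33 B=41] avail[A=33 B=41] open={}
Step 17: reserve R9 B 6 -> on_hand[A=33 B=41] avail[A=33 B=35] open={R9}
Step 18: reserve R10 B 6 -> on_hand[A=33 B=41] avail[A=33 B=29] open={R10,R9}
Step 19: commit R9 -> on_hand[A=33 B=35] avail[A=33 B=29] open={R10}
Step 20: cancel R10 -> on_hand[A=33 B=35] avail[A=33 B=35] open={}
Step 21: reserve R11 A 6 -> on_hand[A=33 B=35] avail[A=27 B=35] open={R11}
Step 22: reserve R12 A 8 -> on_hand[A=33 B=35] avail[A=19 B=35] open={R11,R12}
Step 23: reserve R13 B 7 -> on_hand[A=33 B=35] avail[A=19 B=28] open={R11,R12,R13}
Step 24: reserve R14 B 2 -> on_hand[A=33 B=35] avail[A=19 B=26] open={R11,R12,R13,R14}
Final available[B] = 26

Answer: 26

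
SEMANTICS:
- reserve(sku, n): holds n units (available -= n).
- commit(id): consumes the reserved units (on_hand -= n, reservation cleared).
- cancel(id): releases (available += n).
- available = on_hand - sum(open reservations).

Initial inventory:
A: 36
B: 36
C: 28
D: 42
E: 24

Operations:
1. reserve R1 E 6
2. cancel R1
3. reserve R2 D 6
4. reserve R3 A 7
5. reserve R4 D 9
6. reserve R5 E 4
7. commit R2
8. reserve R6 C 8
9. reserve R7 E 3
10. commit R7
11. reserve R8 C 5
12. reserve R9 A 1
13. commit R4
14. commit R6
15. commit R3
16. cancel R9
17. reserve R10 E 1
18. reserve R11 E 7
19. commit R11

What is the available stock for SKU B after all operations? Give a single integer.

Step 1: reserve R1 E 6 -> on_hand[A=36 B=36 C=28 D=42 E=24] avail[A=36 B=36 C=28 D=42 E=18] open={R1}
Step 2: cancel R1 -> on_hand[A=36 B=36 C=28 D=42 E=24] avail[A=36 B=36 C=28 D=42 E=24] open={}
Step 3: reserve R2 D 6 -> on_hand[A=36 B=36 C=28 D=42 E=24] avail[A=36 B=36 C=28 D=36 E=24] open={R2}
Step 4: reserve R3 A 7 -> on_hand[A=36 B=36 C=28 D=42 E=24] avail[A=29 B=36 C=28 D=36 E=24] open={R2,R3}
Step 5: reserve R4 D 9 -> on_hand[A=36 B=36 C=28 D=42 E=24] avail[A=29 B=36 C=28 D=27 E=24] open={R2,R3,R4}
Step 6: reserve R5 E 4 -> on_hand[A=36 B=36 C=28 D=42 E=24] avail[A=29 B=36 C=28 D=27 E=20] open={R2,R3,R4,R5}
Step 7: commit R2 -> on_hand[A=36 B=36 C=28 D=36 E=24] avail[A=29 B=36 C=28 D=27 E=20] open={R3,R4,R5}
Step 8: reserve R6 C 8 -> on_hand[A=36 B=36 C=28 D=36 E=24] avail[A=29 B=36 C=20 D=27 E=20] open={R3,R4,R5,R6}
Step 9: reserve R7 E 3 -> on_hand[A=36 B=36 C=28 D=36 E=24] avail[A=29 B=36 C=20 D=27 E=17] open={R3,R4,R5,R6,R7}
Step 10: commit R7 -> on_hand[A=36 B=36 C=28 D=36 E=21] avail[A=29 B=36 C=20 D=27 E=17] open={R3,R4,R5,R6}
Step 11: reserve R8 C 5 -> on_hand[A=36 B=36 C=28 D=36 E=21] avail[A=29 B=36 C=15 D=27 E=17] open={R3,R4,R5,R6,R8}
Step 12: reserve R9 A 1 -> on_hand[A=36 B=36 C=28 D=36 E=21] avail[A=28 B=36 C=15 D=27 E=17] open={R3,R4,R5,R6,R8,R9}
Step 13: commit R4 -> on_hand[A=36 B=36 C=28 D=27 E=21] avail[A=28 B=36 C=15 D=27 E=17] open={R3,R5,R6,R8,R9}
Step 14: commit R6 -> on_hand[A=36 B=36 C=20 D=27 E=21] avail[A=28 B=36 C=15 D=27 E=17] open={R3,R5,R8,R9}
Step 15: commit R3 -> on_hand[A=29 B=36 C=20 D=27 E=21] avail[A=28 B=36 C=15 D=27 E=17] open={R5,R8,R9}
Step 16: cancel R9 -> on_hand[A=29 B=36 C=20 D=27 E=21] avail[A=29 B=36 C=15 D=27 E=17] open={R5,R8}
Step 17: reserve R10 E 1 -> on_hand[A=29 B=36 C=20 D=27 E=21] avail[A=29 B=36 C=15 D=27 E=16] open={R10,R5,R8}
Step 18: reserve R11 E 7 -> on_hand[A=29 B=36 C=20 D=27 E=21] avail[A=29 B=36 C=15 D=27 E=9] open={R10,R11,R5,R8}
Step 19: commit R11 -> on_hand[A=29 B=36 C=20 D=27 E=14] avail[A=29 B=36 C=15 D=27 E=9] open={R10,R5,R8}
Final available[B] = 36

Answer: 36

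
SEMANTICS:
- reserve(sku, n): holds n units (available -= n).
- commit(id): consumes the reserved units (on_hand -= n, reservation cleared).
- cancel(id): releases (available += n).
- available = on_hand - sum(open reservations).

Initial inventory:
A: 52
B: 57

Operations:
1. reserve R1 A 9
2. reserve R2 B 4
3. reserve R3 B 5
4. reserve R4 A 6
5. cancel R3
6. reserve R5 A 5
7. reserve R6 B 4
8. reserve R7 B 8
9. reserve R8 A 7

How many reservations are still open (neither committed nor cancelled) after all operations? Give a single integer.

Step 1: reserve R1 A 9 -> on_hand[A=52 B=57] avail[A=43 B=57] open={R1}
Step 2: reserve R2 B 4 -> on_hand[A=52 B=57] avail[A=43 B=53] open={R1,R2}
Step 3: reserve R3 B 5 -> on_hand[A=52 B=57] avail[A=43 B=48] open={R1,R2,R3}
Step 4: reserve R4 A 6 -> on_hand[A=52 B=57] avail[A=37 B=48] open={R1,R2,R3,R4}
Step 5: cancel R3 -> on_hand[A=52 B=57] avail[A=37 B=53] open={R1,R2,R4}
Step 6: reserve R5 A 5 -> on_hand[A=52 B=57] avail[A=32 B=53] open={R1,R2,R4,R5}
Step 7: reserve R6 B 4 -> on_hand[A=52 B=57] avail[A=32 B=49] open={R1,R2,R4,R5,R6}
Step 8: reserve R7 B 8 -> on_hand[A=52 B=57] avail[A=32 B=41] open={R1,R2,R4,R5,R6,R7}
Step 9: reserve R8 A 7 -> on_hand[A=52 B=57] avail[A=25 B=41] open={R1,R2,R4,R5,R6,R7,R8}
Open reservations: ['R1', 'R2', 'R4', 'R5', 'R6', 'R7', 'R8'] -> 7

Answer: 7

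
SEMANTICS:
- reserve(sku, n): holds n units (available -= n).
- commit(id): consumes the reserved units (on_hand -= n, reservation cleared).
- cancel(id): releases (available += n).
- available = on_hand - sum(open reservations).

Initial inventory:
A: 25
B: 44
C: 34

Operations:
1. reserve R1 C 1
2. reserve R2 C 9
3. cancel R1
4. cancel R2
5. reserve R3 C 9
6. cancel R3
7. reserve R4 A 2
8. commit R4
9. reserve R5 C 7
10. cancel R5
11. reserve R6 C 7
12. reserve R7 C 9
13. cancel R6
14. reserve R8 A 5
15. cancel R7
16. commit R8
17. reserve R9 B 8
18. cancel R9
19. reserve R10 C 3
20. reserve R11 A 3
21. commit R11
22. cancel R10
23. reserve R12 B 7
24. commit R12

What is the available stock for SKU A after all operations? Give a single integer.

Step 1: reserve R1 C 1 -> on_hand[A=25 B=44 C=34] avail[A=25 B=44 C=33] open={R1}
Step 2: reserve R2 C 9 -> on_hand[A=25 B=44 C=34] avail[A=25 B=44 C=24] open={R1,R2}
Step 3: cancel R1 -> on_hand[A=25 B=44 C=34] avail[A=25 B=44 C=25] open={R2}
Step 4: cancel R2 -> on_hand[A=25 B=44 C=34] avail[A=25 B=44 C=34] open={}
Step 5: reserve R3 C 9 -> on_hand[A=25 B=44 C=34] avail[A=25 B=44 C=25] open={R3}
Step 6: cancel R3 -> on_hand[A=25 B=44 C=34] avail[A=25 B=44 C=34] open={}
Step 7: reserve R4 A 2 -> on_hand[A=25 B=44 C=34] avail[A=23 B=44 C=34] open={R4}
Step 8: commit R4 -> on_hand[A=23 B=44 C=34] avail[A=23 B=44 C=34] open={}
Step 9: reserve R5 C 7 -> on_hand[A=23 B=44 C=34] avail[A=23 B=44 C=27] open={R5}
Step 10: cancel R5 -> on_hand[A=23 B=44 C=34] avail[A=23 B=44 C=34] open={}
Step 11: reserve R6 C 7 -> on_hand[A=23 B=44 C=34] avail[A=23 B=44 C=27] open={R6}
Step 12: reserve R7 C 9 -> on_hand[A=23 B=44 C=34] avail[A=23 B=44 C=18] open={R6,R7}
Step 13: cancel R6 -> on_hand[A=23 B=44 C=34] avail[A=23 B=44 C=25] open={R7}
Step 14: reserve R8 A 5 -> on_hand[A=23 B=44 C=34] avail[A=18 B=44 C=25] open={R7,R8}
Step 15: cancel R7 -> on_hand[A=23 B=44 C=34] avail[A=18 B=44 C=34] open={R8}
Step 16: commit R8 -> on_hand[A=18 B=44 C=34] avail[A=18 B=44 C=34] open={}
Step 17: reserve R9 B 8 -> on_hand[A=18 B=44 C=34] avail[A=18 B=36 C=34] open={R9}
Step 18: cancel R9 -> on_hand[A=18 B=44 C=34] avail[A=18 B=44 C=34] open={}
Step 19: reserve R10 C 3 -> on_hand[A=18 B=44 C=34] avail[A=18 B=44 C=31] open={R10}
Step 20: reserve R11 A 3 -> on_hand[A=18 B=44 C=34] avail[A=15 B=44 C=31] open={R10,R11}
Step 21: commit R11 -> on_hand[A=15 B=44 C=34] avail[A=15 B=44 C=31] open={R10}
Step 22: cancel R10 -> on_hand[A=15 B=44 C=34] avail[A=15 B=44 C=34] open={}
Step 23: reserve R12 B 7 -> on_hand[A=15 B=44 C=34] avail[A=15 B=37 C=34] open={R12}
Step 24: commit R12 -> on_hand[A=15 B=37 C=34] avail[A=15 B=37 C=34] open={}
Final available[A] = 15

Answer: 15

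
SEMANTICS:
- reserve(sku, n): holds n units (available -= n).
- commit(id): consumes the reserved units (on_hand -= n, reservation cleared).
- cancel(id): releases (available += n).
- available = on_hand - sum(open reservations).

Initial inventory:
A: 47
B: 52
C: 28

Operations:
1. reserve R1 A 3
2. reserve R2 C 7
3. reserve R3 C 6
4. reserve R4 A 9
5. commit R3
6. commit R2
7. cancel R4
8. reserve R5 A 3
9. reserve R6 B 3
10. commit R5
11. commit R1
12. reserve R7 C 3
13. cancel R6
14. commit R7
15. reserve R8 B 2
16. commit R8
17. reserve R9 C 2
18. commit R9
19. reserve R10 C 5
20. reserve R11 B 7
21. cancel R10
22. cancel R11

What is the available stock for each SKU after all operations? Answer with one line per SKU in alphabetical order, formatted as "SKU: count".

Step 1: reserve R1 A 3 -> on_hand[A=47 B=52 C=28] avail[A=44 B=52 C=28] open={R1}
Step 2: reserve R2 C 7 -> on_hand[A=47 B=52 C=28] avail[A=44 B=52 C=21] open={R1,R2}
Step 3: reserve R3 C 6 -> on_hand[A=47 B=52 C=28] avail[A=44 B=52 C=15] open={R1,R2,R3}
Step 4: reserve R4 A 9 -> on_hand[A=47 B=52 C=28] avail[A=35 B=52 C=15] open={R1,R2,R3,R4}
Step 5: commit R3 -> on_hand[A=47 B=52 C=22] avail[A=35 B=52 C=15] open={R1,R2,R4}
Step 6: commit R2 -> on_hand[A=47 B=52 C=15] avail[A=35 B=52 C=15] open={R1,R4}
Step 7: cancel R4 -> on_hand[A=47 B=52 C=15] avail[A=44 B=52 C=15] open={R1}
Step 8: reserve R5 A 3 -> on_hand[A=47 B=52 C=15] avail[A=41 B=52 C=15] open={R1,R5}
Step 9: reserve R6 B 3 -> on_hand[A=47 B=52 C=15] avail[A=41 B=49 C=15] open={R1,R5,R6}
Step 10: commit R5 -> on_hand[A=44 B=52 C=15] avail[A=41 B=49 C=15] open={R1,R6}
Step 11: commit R1 -> on_hand[A=41 B=52 C=15] avail[A=41 B=49 C=15] open={R6}
Step 12: reserve R7 C 3 -> on_hand[A=41 B=52 C=15] avail[A=41 B=49 C=12] open={R6,R7}
Step 13: cancel R6 -> on_hand[A=41 B=52 C=15] avail[A=41 B=52 C=12] open={R7}
Step 14: commit R7 -> on_hand[A=41 B=52 C=12] avail[A=41 B=52 C=12] open={}
Step 15: reserve R8 B 2 -> on_hand[A=41 B=52 C=12] avail[A=41 B=50 C=12] open={R8}
Step 16: commit R8 -> on_hand[A=41 B=50 C=12] avail[A=41 B=50 C=12] open={}
Step 17: reserve R9 C 2 -> on_hand[A=41 B=50 C=12] avail[A=41 B=50 C=10] open={R9}
Step 18: commit R9 -> on_hand[A=41 B=50 C=10] avail[A=41 B=50 C=10] open={}
Step 19: reserve R10 C 5 -> on_hand[A=41 B=50 C=10] avail[A=41 B=50 C=5] open={R10}
Step 20: reserve R11 B 7 -> on_hand[A=41 B=50 C=10] avail[A=41 B=43 C=5] open={R10,R11}
Step 21: cancel R10 -> on_hand[A=41 B=50 C=10] avail[A=41 B=43 C=10] open={R11}
Step 22: cancel R11 -> on_hand[A=41 B=50 C=10] avail[A=41 B=50 C=10] open={}

Answer: A: 41
B: 50
C: 10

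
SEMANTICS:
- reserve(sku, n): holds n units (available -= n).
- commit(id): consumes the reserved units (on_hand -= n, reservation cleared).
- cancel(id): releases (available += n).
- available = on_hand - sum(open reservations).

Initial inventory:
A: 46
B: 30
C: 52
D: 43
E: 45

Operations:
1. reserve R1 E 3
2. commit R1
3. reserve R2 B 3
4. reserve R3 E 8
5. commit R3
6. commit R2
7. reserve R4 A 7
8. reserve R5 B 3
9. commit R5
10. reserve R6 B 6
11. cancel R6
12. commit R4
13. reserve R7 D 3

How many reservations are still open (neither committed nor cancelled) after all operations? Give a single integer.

Step 1: reserve R1 E 3 -> on_hand[A=46 B=30 C=52 D=43 E=45] avail[A=46 B=30 C=52 D=43 E=42] open={R1}
Step 2: commit R1 -> on_hand[A=46 B=30 C=52 D=43 E=42] avail[A=46 B=30 C=52 D=43 E=42] open={}
Step 3: reserve R2 B 3 -> on_hand[A=46 B=30 C=52 D=43 E=42] avail[A=46 B=27 C=52 D=43 E=42] open={R2}
Step 4: reserve R3 E 8 -> on_hand[A=46 B=30 C=52 D=43 E=42] avail[A=46 B=27 C=52 D=43 E=34] open={R2,R3}
Step 5: commit R3 -> on_hand[A=46 B=30 C=52 D=43 E=34] avail[A=46 B=27 C=52 D=43 E=34] open={R2}
Step 6: commit R2 -> on_hand[A=46 B=27 C=52 D=43 E=34] avail[A=46 B=27 C=52 D=43 E=34] open={}
Step 7: reserve R4 A 7 -> on_hand[A=46 B=27 C=52 D=43 E=34] avail[A=39 B=27 C=52 D=43 E=34] open={R4}
Step 8: reserve R5 B 3 -> on_hand[A=46 B=27 C=52 D=43 E=34] avail[A=39 B=24 C=52 D=43 E=34] open={R4,R5}
Step 9: commit R5 -> on_hand[A=46 B=24 C=52 D=43 E=34] avail[A=39 B=24 C=52 D=43 E=34] open={R4}
Step 10: reserve R6 B 6 -> on_hand[A=46 B=24 C=52 D=43 E=34] avail[A=39 B=18 C=52 D=43 E=34] open={R4,R6}
Step 11: cancel R6 -> on_hand[A=46 B=24 C=52 D=43 E=34] avail[A=39 B=24 C=52 D=43 E=34] open={R4}
Step 12: commit R4 -> on_hand[A=39 B=24 C=52 D=43 E=34] avail[A=39 B=24 C=52 D=43 E=34] open={}
Step 13: reserve R7 D 3 -> on_hand[A=39 B=24 C=52 D=43 E=34] avail[A=39 B=24 C=52 D=40 E=34] open={R7}
Open reservations: ['R7'] -> 1

Answer: 1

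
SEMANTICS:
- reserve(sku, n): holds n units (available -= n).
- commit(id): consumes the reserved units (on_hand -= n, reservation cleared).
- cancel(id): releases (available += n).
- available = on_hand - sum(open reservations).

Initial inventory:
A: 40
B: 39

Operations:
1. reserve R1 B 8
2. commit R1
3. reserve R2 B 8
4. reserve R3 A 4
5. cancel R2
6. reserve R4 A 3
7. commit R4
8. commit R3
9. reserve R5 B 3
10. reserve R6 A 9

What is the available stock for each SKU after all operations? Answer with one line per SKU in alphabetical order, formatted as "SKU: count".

Step 1: reserve R1 B 8 -> on_hand[A=40 B=39] avail[A=40 B=31] open={R1}
Step 2: commit R1 -> on_hand[A=40 B=31] avail[A=40 B=31] open={}
Step 3: reserve R2 B 8 -> on_hand[A=40 B=31] avail[A=40 B=23] open={R2}
Step 4: reserve R3 A 4 -> on_hand[A=40 B=31] avail[A=36 B=23] open={R2,R3}
Step 5: cancel R2 -> on_hand[A=40 B=31] avail[A=36 B=31] open={R3}
Step 6: reserve R4 A 3 -> on_hand[A=40 B=31] avail[A=33 B=31] open={R3,R4}
Step 7: commit R4 -> on_hand[A=37 B=31] avail[A=33 B=31] open={R3}
Step 8: commit R3 -> on_hand[A=33 B=31] avail[A=33 B=31] open={}
Step 9: reserve R5 B 3 -> on_hand[A=33 B=31] avail[A=33 B=28] open={R5}
Step 10: reserve R6 A 9 -> on_hand[A=33 B=31] avail[A=24 B=28] open={R5,R6}

Answer: A: 24
B: 28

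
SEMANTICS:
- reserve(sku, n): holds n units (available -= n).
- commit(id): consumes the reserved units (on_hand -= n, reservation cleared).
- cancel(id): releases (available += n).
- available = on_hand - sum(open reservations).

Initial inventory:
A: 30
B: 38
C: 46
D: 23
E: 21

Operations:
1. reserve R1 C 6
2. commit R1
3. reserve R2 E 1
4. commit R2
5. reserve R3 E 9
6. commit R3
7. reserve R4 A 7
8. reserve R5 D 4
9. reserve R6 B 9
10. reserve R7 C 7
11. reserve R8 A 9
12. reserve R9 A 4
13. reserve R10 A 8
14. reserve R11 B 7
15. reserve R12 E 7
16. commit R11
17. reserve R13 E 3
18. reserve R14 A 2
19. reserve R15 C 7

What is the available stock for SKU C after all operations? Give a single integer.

Answer: 26

Derivation:
Step 1: reserve R1 C 6 -> on_hand[A=30 B=38 C=46 D=23 E=21] avail[A=30 B=38 C=40 D=23 E=21] open={R1}
Step 2: commit R1 -> on_hand[A=30 B=38 C=40 D=23 E=21] avail[A=30 B=38 C=40 D=23 E=21] open={}
Step 3: reserve R2 E 1 -> on_hand[A=30 B=38 C=40 D=23 E=21] avail[A=30 B=38 C=40 D=23 E=20] open={R2}
Step 4: commit R2 -> on_hand[A=30 B=38 C=40 D=23 E=20] avail[A=30 B=38 C=40 D=23 E=20] open={}
Step 5: reserve R3 E 9 -> on_hand[A=30 B=38 C=40 D=23 E=20] avail[A=30 B=38 C=40 D=23 E=11] open={R3}
Step 6: commit R3 -> on_hand[A=30 B=38 C=40 D=23 E=11] avail[A=30 B=38 C=40 D=23 E=11] open={}
Step 7: reserve R4 A 7 -> on_hand[A=30 B=38 C=40 D=23 E=11] avail[A=23 B=38 C=40 D=23 E=11] open={R4}
Step 8: reserve R5 D 4 -> on_hand[A=30 B=38 C=40 D=23 E=11] avail[A=23 B=38 C=40 D=19 E=11] open={R4,R5}
Step 9: reserve R6 B 9 -> on_hand[A=30 B=38 C=40 D=23 E=11] avail[A=23 B=29 C=40 D=19 E=11] open={R4,R5,R6}
Step 10: reserve R7 C 7 -> on_hand[A=30 B=38 C=40 D=23 E=11] avail[A=23 B=29 C=33 D=19 E=11] open={R4,R5,R6,R7}
Step 11: reserve R8 A 9 -> on_hand[A=30 B=38 C=40 D=23 E=11] avail[A=14 B=29 C=33 D=19 E=11] open={R4,R5,R6,R7,R8}
Step 12: reserve R9 A 4 -> on_hand[A=30 B=38 C=40 D=23 E=11] avail[A=10 B=29 C=33 D=19 E=11] open={R4,R5,R6,R7,R8,R9}
Step 13: reserve R10 A 8 -> on_hand[A=30 B=38 C=40 D=23 E=11] avail[A=2 B=29 C=33 D=19 E=11] open={R10,R4,R5,R6,R7,R8,R9}
Step 14: reserve R11 B 7 -> on_hand[A=30 B=38 C=40 D=23 E=11] avail[A=2 B=22 C=33 D=19 E=11] open={R10,R11,R4,R5,R6,R7,R8,R9}
Step 15: reserve R12 E 7 -> on_hand[A=30 B=38 C=40 D=23 E=11] avail[A=2 B=22 C=33 D=19 E=4] open={R10,R11,R12,R4,R5,R6,R7,R8,R9}
Step 16: commit R11 -> on_hand[A=30 B=31 C=40 D=23 E=11] avail[A=2 B=22 C=33 D=19 E=4] open={R10,R12,R4,R5,R6,R7,R8,R9}
Step 17: reserve R13 E 3 -> on_hand[A=30 B=31 C=40 D=23 E=11] avail[A=2 B=22 C=33 D=19 E=1] open={R10,R12,R13,R4,R5,R6,R7,R8,R9}
Step 18: reserve R14 A 2 -> on_hand[A=30 B=31 C=40 D=23 E=11] avail[A=0 B=22 C=33 D=19 E=1] open={R10,R12,R13,R14,R4,R5,R6,R7,R8,R9}
Step 19: reserve R15 C 7 -> on_hand[A=30 B=31 C=40 D=23 E=11] avail[A=0 B=22 C=26 D=19 E=1] open={R10,R12,R13,R14,R15,R4,R5,R6,R7,R8,R9}
Final available[C] = 26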